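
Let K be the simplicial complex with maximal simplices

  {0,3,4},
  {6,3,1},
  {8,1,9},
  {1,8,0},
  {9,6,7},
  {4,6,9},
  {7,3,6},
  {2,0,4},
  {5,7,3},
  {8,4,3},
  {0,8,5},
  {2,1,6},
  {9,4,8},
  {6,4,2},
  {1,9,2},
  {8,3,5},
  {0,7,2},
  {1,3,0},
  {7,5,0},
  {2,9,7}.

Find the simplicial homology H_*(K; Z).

Order the vertices as 0 < 1 < 2 < 3 < 4 < 5 < 6 < 7 < 8 < 9. Listing each simplex with vertices in this order, K has dimension 2 with simplices:

  0-simplices (10): [0], [1], [2], [3], [4], [5], [6], [7], [8], [9]
  1-simplices (30): (30 of them)
  2-simplices (20): (20 of them)

giving chain groups C_0 ≅ Z^10, C_1 ≅ Z^30, C_2 ≅ Z^20.

Boundary ∂_1: C_1 → C_0 is given by ∂[p,q] = [q] − [p].
The 10×30 boundary matrix has rank 9 and Smith normal form diag(1,1,1,1,1,1,1,1,1).

The boundary map ∂_2: C_2 → C_1 acts by ∂[p,q,r] = [q,r] − [p,r] + [p,q]. For instance
  ∂[0,5,8] = [5,8] − [0,8] + [0,5],
  ∂[1,2,9] = [2,9] − [1,9] + [1,2].
The 30×20 boundary matrix has rank 20 and Smith normal form diag(1,1,1,1,1,1,1,1,1,1,1,1,1,1,1,1,1,1,1,2).

Computing H_k = (kernel of ∂_k) / (image of ∂_{k+1}):

  H_0: rank C_0 − rank ∂_1 = 10 − 9 = 1, and the invariant factors of ∂_1 are all 1, so H_0 = Z.
  H_1: rank ker ∂_1 − rank ∂_2 = (30 − 9) − 20 = 1, and ∂_2 has invariant factor 2 > 1, so H_1 = Z ⊕ Z_2.
  H_2: rank ker ∂_2 − rank ∂_3 = (20 − 20) − 0 = 0, and there is no ∂_3, so H_2 = 0.

H_0 ≅ Z,  H_1 ≅ Z ⊕ Z_2,  H_2 = 0.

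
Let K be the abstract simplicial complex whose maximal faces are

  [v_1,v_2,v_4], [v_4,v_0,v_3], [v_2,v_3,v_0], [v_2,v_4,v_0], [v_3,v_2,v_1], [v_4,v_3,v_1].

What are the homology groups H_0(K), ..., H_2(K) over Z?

We work with the vertex ordering v_0 < v_1 < v_2 < v_3 < v_4. The simplices of K, each written with vertices in increasing order, are:

  0-simplices (5): [v_0], [v_1], [v_2], [v_3], [v_4]
  1-simplices (9): [v_0,v_2], [v_0,v_3], [v_0,v_4], [v_1,v_2], [v_1,v_3], [v_1,v_4], [v_2,v_3], [v_2,v_4], [v_3,v_4]
  2-simplices (6): [v_0,v_2,v_3], [v_0,v_2,v_4], [v_0,v_3,v_4], [v_1,v_2,v_3], [v_1,v_2,v_4], [v_1,v_3,v_4]

Hence C_0 ≅ Z^5, C_1 ≅ Z^9, C_2 ≅ Z^6.

∂_1: C_1 → C_0 is given by ∂[p,q] = [q] − [p]. For instance
  ∂[v_0,v_2] = [v_2] − [v_0].
The resulting 5×9 matrix has rank 4, and its Smith normal form has invariant factors (1,1,1,1).

Boundary ∂_2: C_2 → C_1 acts by ∂[p,q,r] = [q,r] − [p,r] + [p,q]. For instance
  ∂[v_1,v_3,v_4] = [v_3,v_4] − [v_1,v_4] + [v_1,v_3],
  ∂[v_0,v_2,v_4] = [v_2,v_4] − [v_0,v_4] + [v_0,v_2].
The 9×6 boundary matrix has rank 5 and Smith normal form diag(1,1,1,1,1).

Computing H_k = (kernel of ∂_k) / (image of ∂_{k+1}):

  H_0: rank C_0 − rank ∂_1 = 5 − 4 = 1, and the invariant factors of ∂_1 are all 1, so H_0 = Z.
  H_1: rank ker ∂_1 − rank ∂_2 = (9 − 4) − 5 = 0, and the invariant factors of ∂_2 are all 1, so H_1 = 0.
  H_2: rank ker ∂_2 − rank ∂_3 = (6 − 5) − 0 = 1, and there is no ∂_3, so H_2 = Z.

As a check, the Euler characteristic is 5 − 9 + 6 = 2, which agrees with 1 − 0 + 1 = 2.

H_0 = Z,  H_1 = 0,  H_2 = Z.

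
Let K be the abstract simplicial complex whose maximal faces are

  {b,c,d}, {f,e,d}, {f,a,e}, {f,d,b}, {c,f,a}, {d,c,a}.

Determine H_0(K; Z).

H_0 ≅ Z.

We work with the vertex ordering a < b < c < d < e < f. The simplices of K, each written with vertices in increasing order, are:

  0-simplices (6): a, b, c, d, e, f
  1-simplices (12): ac, ad, ae, af, bc, bd, bf, cd, cf, de, df, ef
  2-simplices (6): acd, acf, aef, bcd, bdf, def

Hence C_0 ≅ Z^6, C_1 ≅ Z^12, C_2 ≅ Z^6.

The boundary map ∂_1: C_1 → C_0 is given by ∂[p,q] = [q] − [p]. For instance
  ∂bf = f − b.
As a 6×12 matrix over Z this has rank 5, with invariant factors (1,1,1,1,1).

The boundary map ∂_2: C_2 → C_1 maps a triangle to the signed sum of its edges. For instance
  ∂acd = cd − ad + ac,
  ∂def = ef − df + de.
The resulting 12×6 matrix has rank 6, and its Smith normal form has invariant factors (1,1,1,1,1,1).

Now H_k = ker ∂_k / im ∂_{k+1}, so:

  H_0: rank C_0 − rank ∂_1 = 6 − 5 = 1, and the invariant factors of ∂_1 are all 1, so H_0 ≅ Z.

(K is a triangulation of the cylinder S^1 x I.)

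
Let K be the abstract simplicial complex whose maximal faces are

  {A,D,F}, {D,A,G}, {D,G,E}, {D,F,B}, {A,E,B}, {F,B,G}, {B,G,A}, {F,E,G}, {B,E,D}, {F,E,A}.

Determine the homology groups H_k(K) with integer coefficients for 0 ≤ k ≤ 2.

H_0 ≅ Z,  H_1 ≅ Z/2Z,  H_2 = 0.

Fix the vertex order A < B < D < E < F < G and write every simplex with vertices in increasing order. Then dim K = 2 and the simplices of K are:

  0-simplices (6): A, B, D, E, F, G
  1-simplices (15): AB, AD, AE, AF, AG, BD, BE, BF, BG, DE, DF, DG, EF, EG, FG
  2-simplices (10): ABE, ABG, ADF, ADG, AEF, BDE, BDF, BFG, DEG, EFG

giving chain groups C_0 ≅ Z^6, C_1 ≅ Z^15, C_2 ≅ Z^10.

The boundary map ∂_1: C_1 → C_0 sends each edge [p,q] (with p < q) to q − p. For instance
  ∂AB = B − A.
The resulting 6×15 matrix has rank 5, and its Smith normal form has invariant factors (1,1,1,1,1).

The boundary map ∂_2: C_2 → C_1 maps a triangle to the signed sum of its edges. For instance
  ∂BDE = DE − BE + BD,
  ∂ABG = BG − AG + AB.
This gives a 15×10 integer matrix of rank 10; reducing to Smith normal form yields diagonal entries (1,1,1,1,1,1,1,1,1,2).

Computing H_k = (kernel of ∂_k) / (image of ∂_{k+1}):

  H_0: rank C_0 − rank ∂_1 = 6 − 5 = 1, and the invariant factors of ∂_1 are all 1, so H_0 ≅ Z.
  H_1: rank ker ∂_1 − rank ∂_2 = (15 − 5) − 10 = 0, and ∂_2 has invariant factor 2 > 1, so H_1 ≅ Z/2Z.
  H_2: rank ker ∂_2 − rank ∂_3 = (10 − 10) − 0 = 0, and there is no ∂_3, so H_2 ≅ 0.

As a check, the Euler characteristic is 6 − 15 + 10 = 1, which agrees with 1 − 0 + 0 = 1.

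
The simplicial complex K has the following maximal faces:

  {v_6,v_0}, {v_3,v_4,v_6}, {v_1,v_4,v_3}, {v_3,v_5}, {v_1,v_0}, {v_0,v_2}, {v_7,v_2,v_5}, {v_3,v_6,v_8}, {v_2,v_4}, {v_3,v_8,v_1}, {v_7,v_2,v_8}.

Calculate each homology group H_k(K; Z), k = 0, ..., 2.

Take the total order v_0 < v_1 < v_2 < v_3 < v_4 < v_5 < v_6 < v_7 < v_8 on the vertex set. Then K (dimension 2) consists of the simplices:

  0-simplices (9): [v_0], [v_1], [v_2], [v_3], [v_4], [v_5], [v_6], [v_7], [v_8]
  1-simplices (18): (18 of them)
  2-simplices (6): [v_1,v_3,v_4], [v_1,v_3,v_8], [v_2,v_5,v_7], [v_2,v_7,v_8], [v_3,v_4,v_6], [v_3,v_6,v_8]

so the chain groups are C_0 ≅ Z^9, C_1 ≅ Z^18, C_2 ≅ Z^6.

Boundary ∂_1: C_1 → C_0 sends each edge [p,q] (with p < q) to q − p. For instance
  ∂[v_3,v_5] = [v_5] − [v_3].
As a 9×18 matrix over Z this has rank 8, with invariant factors (1,1,1,1,1,1,1,1).

∂_2: C_2 → C_1 acts by ∂[p,q,r] = [q,r] − [p,r] + [p,q]. For instance
  ∂[v_1,v_3,v_4] = [v_3,v_4] − [v_1,v_4] + [v_1,v_3],
  ∂[v_3,v_4,v_6] = [v_4,v_6] − [v_3,v_6] + [v_3,v_4].
This gives a 18×6 integer matrix of rank 6; reducing to Smith normal form yields diagonal entries (1,1,1,1,1,1).

Reading off H_k = ker ∂_k / im ∂_{k+1}:

  H_0: rank C_0 − rank ∂_1 = 9 − 8 = 1, and the invariant factors of ∂_1 are all 1, so H_0 = Z.
  H_1: rank ker ∂_1 − rank ∂_2 = (18 − 8) − 6 = 4, and the invariant factors of ∂_2 are all 1, so H_1 = Z^4.
  H_2: rank ker ∂_2 − rank ∂_3 = (6 − 6) − 0 = 0, and there is no ∂_3, so H_2 = 0.

H_0 ≅ Z,  H_1 ≅ Z^4,  H_2 = 0.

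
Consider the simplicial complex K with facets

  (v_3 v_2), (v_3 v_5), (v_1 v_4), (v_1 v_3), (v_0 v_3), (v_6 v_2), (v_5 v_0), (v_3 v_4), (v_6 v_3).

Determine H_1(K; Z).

H_1 ≅ Z^3.

We work with the vertex ordering v_0 < v_1 < v_2 < v_3 < v_4 < v_5 < v_6. The simplices of K, each written with vertices in increasing order, are:

  0-simplices (7): [v_0], [v_1], [v_2], [v_3], [v_4], [v_5], [v_6]
  1-simplices (9): [v_0,v_3], [v_0,v_5], [v_1,v_3], [v_1,v_4], [v_2,v_3], [v_2,v_6], [v_3,v_4], [v_3,v_5], [v_3,v_6]

Hence C_0 ≅ Z^7, C_1 ≅ Z^9.

The boundary map ∂_1: C_1 → C_0 maps an edge to its endpoints' difference, ∂[p,q] = q − p.
As a 7×9 matrix over Z this has rank 6, with invariant factors (1,1,1,1,1,1).

Now H_k = ker ∂_k / im ∂_{k+1}, so:

  H_1: rank ker ∂_1 − rank ∂_2 = (9 − 6) − 0 = 3, and there is no ∂_2, so H_1 = Z^3.

(K is a triangulation of a wedge of 3 circles.)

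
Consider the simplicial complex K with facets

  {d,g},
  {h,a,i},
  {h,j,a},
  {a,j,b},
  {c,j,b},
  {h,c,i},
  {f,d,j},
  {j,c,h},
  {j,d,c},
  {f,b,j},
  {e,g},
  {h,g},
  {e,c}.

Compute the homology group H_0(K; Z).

We work with the vertex ordering a < b < c < d < e < f < g < h < i < j. The simplices of K, each written with vertices in increasing order, are:

  0-simplices (10): a, b, c, d, e, f, g, h, i, j
  1-simplices (20): ab, ah, ai, aj, bc, bf, bj, cd, ce, ch, ci, cj, df, dg, dj, eg, fj, gh, hi, hj
  2-simplices (9): abj, ahi, ahj, bcj, bfj, cdj, chi, chj, dfj

so the chain groups are C_0 ≅ Z^10, C_1 ≅ Z^20, C_2 ≅ Z^9.

The boundary map ∂_1: C_1 → C_0 is given by ∂[p,q] = [q] − [p].
This gives a 10×20 integer matrix of rank 9; reducing to Smith normal form yields diagonal entries (1,1,1,1,1,1,1,1,1).

∂_2: C_2 → C_1 sends each 2-simplex [p,q,r] to [q,r] − [p,r] + [p,q]. For instance
  ∂chj = hj − cj + ch,
  ∂cdj = dj − cj + cd.
The 20×9 boundary matrix has rank 9 and Smith normal form diag(1,1,1,1,1,1,1,1,1).

Reading off H_k = ker ∂_k / im ∂_{k+1}:

  H_0: rank C_0 − rank ∂_1 = 10 − 9 = 1, and the invariant factors of ∂_1 are all 1, so H_0 = Z.

H_0 = Z.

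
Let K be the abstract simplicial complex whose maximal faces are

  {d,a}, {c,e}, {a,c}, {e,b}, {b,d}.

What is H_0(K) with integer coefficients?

Fix the vertex order a < b < c < d < e and write every simplex with vertices in increasing order. Then dim K = 1 and the simplices of K are:

  0-simplices (5): a, b, c, d, e
  1-simplices (5): ac, ad, bd, be, ce

Hence C_0 ≅ Z^5, C_1 ≅ Z^5.

The boundary map ∂_1: C_1 → C_0 is given by ∂[p,q] = [q] − [p]. For instance
  ∂ad = d − a.
This gives a 5×5 integer matrix of rank 4; reducing to Smith normal form yields diagonal entries (1,1,1,1).

Computing H_k = (kernel of ∂_k) / (image of ∂_{k+1}):

  H_0: rank C_0 − rank ∂_1 = 5 − 4 = 1, and the invariant factors of ∂_1 are all 1, so H_0 ≅ Z.

H_0 ≅ Z.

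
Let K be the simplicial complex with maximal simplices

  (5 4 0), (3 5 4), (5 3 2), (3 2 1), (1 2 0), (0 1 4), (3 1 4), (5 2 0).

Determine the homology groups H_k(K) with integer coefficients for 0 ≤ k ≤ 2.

H_0 ≅ Z,  H_1 = 0,  H_2 ≅ Z.

Fix the vertex order 0 < 1 < 2 < 3 < 4 < 5 and write every simplex with vertices in increasing order. Then dim K = 2 and the simplices of K are:

  0-simplices (6): [0], [1], [2], [3], [4], [5]
  1-simplices (12): [0,1], [0,2], [0,4], [0,5], [1,2], [1,3], [1,4], [2,3], [2,5], [3,4], [3,5], [4,5]
  2-simplices (8): [0,1,2], [0,1,4], [0,2,5], [0,4,5], [1,2,3], [1,3,4], [2,3,5], [3,4,5]

giving chain groups C_0 ≅ Z^6, C_1 ≅ Z^12, C_2 ≅ Z^8.

The boundary map ∂_1: C_1 → C_0 sends each edge [p,q] (with p < q) to q − p.
As a 6×12 matrix over Z this has rank 5, with invariant factors (1,1,1,1,1).

Boundary ∂_2: C_2 → C_1 maps a triangle to the signed sum of its edges. For instance
  ∂[2,3,5] = [3,5] − [2,5] + [2,3],
  ∂[1,3,4] = [3,4] − [1,4] + [1,3].
The 12×8 boundary matrix has rank 7 and Smith normal form diag(1,1,1,1,1,1,1).

Computing H_k = (kernel of ∂_k) / (image of ∂_{k+1}):

  H_0: rank C_0 − rank ∂_1 = 6 − 5 = 1, and the invariant factors of ∂_1 are all 1, so H_0 = Z.
  H_1: rank ker ∂_1 − rank ∂_2 = (12 − 5) − 7 = 0, and the invariant factors of ∂_2 are all 1, so H_1 = 0.
  H_2: rank ker ∂_2 − rank ∂_3 = (8 − 7) − 0 = 1, and there is no ∂_3, so H_2 = Z.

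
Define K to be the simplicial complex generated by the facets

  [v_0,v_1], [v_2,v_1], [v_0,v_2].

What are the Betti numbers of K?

We work with the vertex ordering v_0 < v_1 < v_2. The simplices of K, each written with vertices in increasing order, are:

  0-simplices (3): [v_0], [v_1], [v_2]
  1-simplices (3): [v_0,v_1], [v_0,v_2], [v_1,v_2]

giving chain groups C_0 ≅ Z^3, C_1 ≅ Z^3.

The boundary map ∂_1: C_1 → C_0 sends each edge [p,q] (with p < q) to q − p.
The resulting 3×3 matrix has rank 2, and its Smith normal form has invariant factors (1,1).

Reading off H_k = ker ∂_k / im ∂_{k+1}:

  H_0: rank C_0 − rank ∂_1 = 3 − 2 = 1, and the invariant factors of ∂_1 are all 1, so H_0 = Z.
  H_1: rank ker ∂_1 − rank ∂_2 = (3 − 2) − 0 = 1, and there is no ∂_2, so H_1 = Z.

(K is a triangulation of the circle S^1.)

Hence the Betti numbers are b_0 = 1, b_1 = 1.

b_0 = 1, b_1 = 1.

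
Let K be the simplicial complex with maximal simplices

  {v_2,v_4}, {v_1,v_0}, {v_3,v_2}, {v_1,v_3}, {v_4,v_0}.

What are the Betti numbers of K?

b_0 = 1, b_1 = 1.

Order the vertices as v_0 < v_1 < v_2 < v_3 < v_4. Listing each simplex with vertices in this order, K has dimension 1 with simplices:

  0-simplices (5): [v_0], [v_1], [v_2], [v_3], [v_4]
  1-simplices (5): [v_0,v_1], [v_0,v_4], [v_1,v_3], [v_2,v_3], [v_2,v_4]

Hence C_0 ≅ Z^5, C_1 ≅ Z^5.

∂_1: C_1 → C_0 maps an edge to its endpoints' difference, ∂[p,q] = q − p.
The 5×5 boundary matrix has rank 4 and Smith normal form diag(1,1,1,1).

From H_k ≅ ker(∂_k) / im(∂_{k+1}) we obtain:

  H_0: rank C_0 − rank ∂_1 = 5 − 4 = 1, and the invariant factors of ∂_1 are all 1, so H_0 ≅ Z.
  H_1: rank ker ∂_1 − rank ∂_2 = (5 − 4) − 0 = 1, and there is no ∂_2, so H_1 ≅ Z.

(K is a triangulation of the circle S^1.)

Hence the Betti numbers are b_0 = 1, b_1 = 1.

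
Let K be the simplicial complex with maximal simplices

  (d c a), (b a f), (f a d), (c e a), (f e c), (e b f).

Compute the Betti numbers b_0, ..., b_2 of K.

b_0 = 1, b_1 = 1, b_2 = 0.

Take the total order a < b < c < d < e < f on the vertex set. Then K (dimension 2) consists of the simplices:

  0-simplices (6): a, b, c, d, e, f
  1-simplices (12): ab, ac, ad, ae, af, be, bf, cd, ce, cf, df, ef
  2-simplices (6): abf, acd, ace, adf, bef, cef

giving chain groups C_0 ≅ Z^6, C_1 ≅ Z^12, C_2 ≅ Z^6.

Boundary ∂_1: C_1 → C_0 sends each edge [p,q] (with p < q) to q − p. For instance
  ∂ac = c − a.
The resulting 6×12 matrix has rank 5, and its Smith normal form has invariant factors (1,1,1,1,1).

The boundary map ∂_2: C_2 → C_1 sends each 2-simplex [p,q,r] to [q,r] − [p,r] + [p,q]. For instance
  ∂ace = ce − ae + ac,
  ∂adf = df − af + ad.
This gives a 12×6 integer matrix of rank 6; reducing to Smith normal form yields diagonal entries (1,1,1,1,1,1).

Reading off H_k = ker ∂_k / im ∂_{k+1}:

  H_0: rank C_0 − rank ∂_1 = 6 − 5 = 1, and the invariant factors of ∂_1 are all 1, so H_0 = Z.
  H_1: rank ker ∂_1 − rank ∂_2 = (12 − 5) − 6 = 1, and the invariant factors of ∂_2 are all 1, so H_1 = Z.
  H_2: rank ker ∂_2 − rank ∂_3 = (6 − 6) − 0 = 0, and there is no ∂_3, so H_2 = 0.

Hence the Betti numbers are b_0 = 1, b_1 = 1, b_2 = 0.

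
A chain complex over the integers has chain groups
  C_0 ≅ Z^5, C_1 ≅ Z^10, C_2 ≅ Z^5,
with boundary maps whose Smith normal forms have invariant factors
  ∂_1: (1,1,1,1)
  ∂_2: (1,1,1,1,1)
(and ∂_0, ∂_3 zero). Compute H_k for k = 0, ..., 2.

H_0 ≅ Z,  H_1 ≅ Z,  H_2 = 0.

H_0: b_0 = 5 − 0 − 4 = 1; torsion from ∂_1 factors > 1: none. So H_0 ≅ Z.
H_1: b_1 = 10 − 4 − 5 = 1; torsion from ∂_2 factors > 1: none. So H_1 ≅ Z.
H_2: b_2 = 5 − 5 − 0 = 0; torsion from ∂_3 factors > 1: none. So H_2 ≅ 0.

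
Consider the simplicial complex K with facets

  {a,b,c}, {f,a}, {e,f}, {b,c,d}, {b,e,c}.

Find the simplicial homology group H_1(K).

Take the total order a < b < c < d < e < f on the vertex set. Then K (dimension 2) consists of the simplices:

  0-simplices (6): a, b, c, d, e, f
  1-simplices (9): ab, ac, af, bc, bd, be, cd, ce, ef
  2-simplices (3): abc, bcd, bce

Hence C_0 ≅ Z^6, C_1 ≅ Z^9, C_2 ≅ Z^3.

The boundary map ∂_1: C_1 → C_0 maps an edge to its endpoints' difference, ∂[p,q] = q − p. For instance
  ∂bc = c − b.
The resulting 6×9 matrix has rank 5, and its Smith normal form has invariant factors (1,1,1,1,1).

Boundary ∂_2: C_2 → C_1 sends each 2-simplex [p,q,r] to [q,r] − [p,r] + [p,q]. For instance
  ∂abc = bc − ac + ab,
  ∂bcd = cd − bd + bc.
This gives a 9×3 integer matrix of rank 3; reducing to Smith normal form yields diagonal entries (1,1,1).

Now H_k = ker ∂_k / im ∂_{k+1}, so:

  H_1: rank ker ∂_1 − rank ∂_2 = (9 − 5) − 3 = 1, and the invariant factors of ∂_2 are all 1, so H_1 ≅ Z.

H_1 = Z.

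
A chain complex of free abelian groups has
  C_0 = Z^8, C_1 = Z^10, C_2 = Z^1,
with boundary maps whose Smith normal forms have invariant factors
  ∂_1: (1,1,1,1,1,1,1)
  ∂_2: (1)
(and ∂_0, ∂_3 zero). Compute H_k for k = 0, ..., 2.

H_0: b_0 = 8 − 0 − 7 = 1; torsion from ∂_1 factors > 1: none. So H_0 ≅ Z.
H_1: b_1 = 10 − 7 − 1 = 2; torsion from ∂_2 factors > 1: none. So H_1 ≅ Z^2.
H_2: b_2 = 1 − 1 − 0 = 0; torsion from ∂_3 factors > 1: none. So H_2 ≅ 0.

H_0 ≅ Z,  H_1 ≅ Z^2,  H_2 = 0.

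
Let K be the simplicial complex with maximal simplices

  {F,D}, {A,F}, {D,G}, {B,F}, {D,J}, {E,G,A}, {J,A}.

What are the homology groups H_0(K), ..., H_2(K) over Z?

Order the vertices as A < B < D < E < F < G < J. Listing each simplex with vertices in this order, K has dimension 2 with simplices:

  0-simplices (7): A, B, D, E, F, G, J
  1-simplices (9): AE, AF, AG, AJ, BF, DF, DG, DJ, EG
  2-simplices (1): AEG

Hence C_0 ≅ Z^7, C_1 ≅ Z^9, C_2 ≅ Z^1.

Boundary ∂_1: C_1 → C_0 is given by ∂[p,q] = [q] − [p]. For instance
  ∂AG = G − A.
The resulting 7×9 matrix has rank 6, and its Smith normal form has invariant factors (1,1,1,1,1,1).

∂_2: C_2 → C_1 sends each 2-simplex [p,q,r] to [q,r] − [p,r] + [p,q]. For instance
  ∂AEG = EG − AG + AE.
This gives a 9×1 integer matrix of rank 1; reducing to Smith normal form yields diagonal entries (1).

Now H_k = ker ∂_k / im ∂_{k+1}, so:

  H_0: rank C_0 − rank ∂_1 = 7 − 6 = 1, and the invariant factors of ∂_1 are all 1, so H_0 ≅ Z.
  H_1: rank ker ∂_1 − rank ∂_2 = (9 − 6) − 1 = 2, and the invariant factors of ∂_2 are all 1, so H_1 ≅ Z^2.
  H_2: rank ker ∂_2 − rank ∂_3 = (1 − 1) − 0 = 0, and there is no ∂_3, so H_2 ≅ 0.

As a check, the Euler characteristic is 7 − 9 + 1 = -1, which agrees with 1 − 2 + 0 = -1.

H_0 ≅ Z,  H_1 ≅ Z^2,  H_2 = 0.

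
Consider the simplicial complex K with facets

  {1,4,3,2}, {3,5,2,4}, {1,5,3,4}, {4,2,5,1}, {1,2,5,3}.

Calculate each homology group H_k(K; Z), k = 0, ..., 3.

Take the total order 1 < 2 < 3 < 4 < 5 on the vertex set. Then K (dimension 3) consists of the simplices:

  0-simplices (5): [1], [2], [3], [4], [5]
  1-simplices (10): [1,2], [1,3], [1,4], [1,5], [2,3], [2,4], [2,5], [3,4], [3,5], [4,5]
  2-simplices (10): [1,2,3], [1,2,4], [1,2,5], [1,3,4], [1,3,5], [1,4,5], [2,3,4], [2,3,5], [2,4,5], [3,4,5]
  3-simplices (5): [1,2,3,4], [1,2,3,5], [1,2,4,5], [1,3,4,5], [2,3,4,5]

so the chain groups are C_0 ≅ Z^5, C_1 ≅ Z^10, C_2 ≅ Z^10, C_3 ≅ Z^5.

The boundary map ∂_1: C_1 → C_0 is given by ∂[p,q] = [q] − [p]. For instance
  ∂[1,2] = [2] − [1].
As a 5×10 matrix over Z this has rank 4, with invariant factors (1,1,1,1).

The boundary map ∂_2: C_2 → C_1 sends each 2-simplex [p,q,r] to [q,r] − [p,r] + [p,q]. For instance
  ∂[2,3,5] = [3,5] − [2,5] + [2,3],
  ∂[1,4,5] = [4,5] − [1,5] + [1,4].
As a 10×10 matrix over Z this has rank 6, with invariant factors (1,1,1,1,1,1).

∂_3: C_3 → C_2 sends each 3-simplex σ to the alternating sum Σ_i (−1)^i (σ with its i-th vertex removed). For instance
  ∂[1,2,3,4] = [2,3,4] − [1,3,4] + [1,2,4] − [1,2,3],
  ∂[1,3,4,5] = [3,4,5] − [1,4,5] + [1,3,5] − [1,3,4].
The 10×5 boundary matrix has rank 4 and Smith normal form diag(1,1,1,1).

Reading off H_k = ker ∂_k / im ∂_{k+1}:

  H_0: rank C_0 − rank ∂_1 = 5 − 4 = 1, and the invariant factors of ∂_1 are all 1, so H_0 ≅ Z.
  H_1: rank ker ∂_1 − rank ∂_2 = (10 − 4) − 6 = 0, and the invariant factors of ∂_2 are all 1, so H_1 ≅ 0.
  H_2: rank ker ∂_2 − rank ∂_3 = (10 − 6) − 4 = 0, and the invariant factors of ∂_3 are all 1, so H_2 ≅ 0.
  H_3: rank ker ∂_3 − rank ∂_4 = (5 − 4) − 0 = 1, and there is no ∂_4, so H_3 ≅ Z.

(K is a triangulation of the 3-sphere S^3.)

H_0 = Z,  H_1 = 0,  H_2 = 0,  H_3 = Z.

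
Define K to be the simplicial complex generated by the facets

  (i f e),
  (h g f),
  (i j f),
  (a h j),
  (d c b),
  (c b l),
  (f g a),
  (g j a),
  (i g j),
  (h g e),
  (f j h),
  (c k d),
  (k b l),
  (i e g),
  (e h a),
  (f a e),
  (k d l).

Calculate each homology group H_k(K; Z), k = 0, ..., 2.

H_0 = Z^2,  H_1 = Z ⊕ Z_2,  H_2 = 0.

Fix the vertex order a < b < c < d < e < f < g < h < i < j < k < l and write every simplex with vertices in increasing order. Then dim K = 2 and the simplices of K are:

  0-simplices (12): a, b, c, d, e, f, g, h, i, j, k, l
  1-simplices (28): ae, af, ag, ah, aj, bc, bd, bk, bl, cd, ck, cl, dk, dl, ef, eg, eh, ei, fg, fh, fi, fj, gh, gi, gj, hj, ij, kl
  2-simplices (17): aef, aeh, afg, agj, ahj, bcd, bcl, bkl, cdk, dkl, efi, egh, egi, fgh, fhj, fij, gij

so the chain groups are C_0 ≅ Z^12, C_1 ≅ Z^28, C_2 ≅ Z^17.

∂_1: C_1 → C_0 maps an edge to its endpoints' difference, ∂[p,q] = q − p. For instance
  ∂eg = g − e.
This gives a 12×28 integer matrix of rank 10; reducing to Smith normal form yields diagonal entries (1,1,1,1,1,1,1,1,1,1).

The boundary map ∂_2: C_2 → C_1 acts by ∂[p,q,r] = [q,r] − [p,r] + [p,q]. For instance
  ∂fij = ij − fj + fi,
  ∂afg = fg − ag + af.
The 28×17 boundary matrix has rank 17 and Smith normal form diag(1,1,1,1,1,1,1,1,1,1,1,1,1,1,1,1,2).

Reading off H_k = ker ∂_k / im ∂_{k+1}:

  H_0: rank C_0 − rank ∂_1 = 12 − 10 = 2, and the invariant factors of ∂_1 are all 1, so H_0 ≅ Z^2.
  H_1: rank ker ∂_1 − rank ∂_2 = (28 − 10) − 17 = 1, and ∂_2 has invariant factor 2 > 1, so H_1 ≅ Z ⊕ Z_2.
  H_2: rank ker ∂_2 − rank ∂_3 = (17 − 17) − 0 = 0, and there is no ∂_3, so H_2 ≅ 0.

(K is a triangulation of the disjoint union of the Möbius band and the real projective plane RP^2.)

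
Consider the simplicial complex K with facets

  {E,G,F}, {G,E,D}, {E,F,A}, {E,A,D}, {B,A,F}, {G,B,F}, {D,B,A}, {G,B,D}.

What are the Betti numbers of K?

Fix the vertex order A < B < D < E < F < G and write every simplex with vertices in increasing order. Then dim K = 2 and the simplices of K are:

  0-simplices (6): A, B, D, E, F, G
  1-simplices (12): AB, AD, AE, AF, BD, BF, BG, DE, DG, EF, EG, FG
  2-simplices (8): ABD, ABF, ADE, AEF, BDG, BFG, DEG, EFG

Hence C_0 ≅ Z^6, C_1 ≅ Z^12, C_2 ≅ Z^8.

Boundary ∂_1: C_1 → C_0 is given by ∂[p,q] = [q] − [p]. For instance
  ∂AB = B − A.
This gives a 6×12 integer matrix of rank 5; reducing to Smith normal form yields diagonal entries (1,1,1,1,1).

∂_2: C_2 → C_1 acts by ∂[p,q,r] = [q,r] − [p,r] + [p,q]. For instance
  ∂ADE = DE − AE + AD,
  ∂ABD = BD − AD + AB.
As a 12×8 matrix over Z this has rank 7, with invariant factors (1,1,1,1,1,1,1).

Reading off H_k = ker ∂_k / im ∂_{k+1}:

  H_0: rank C_0 − rank ∂_1 = 6 − 5 = 1, and the invariant factors of ∂_1 are all 1, so H_0 = Z.
  H_1: rank ker ∂_1 − rank ∂_2 = (12 − 5) − 7 = 0, and the invariant factors of ∂_2 are all 1, so H_1 = 0.
  H_2: rank ker ∂_2 − rank ∂_3 = (8 − 7) − 0 = 1, and there is no ∂_3, so H_2 = Z.

Hence the Betti numbers are b_0 = 1, b_1 = 0, b_2 = 1.

b_0 = 1, b_1 = 0, b_2 = 1.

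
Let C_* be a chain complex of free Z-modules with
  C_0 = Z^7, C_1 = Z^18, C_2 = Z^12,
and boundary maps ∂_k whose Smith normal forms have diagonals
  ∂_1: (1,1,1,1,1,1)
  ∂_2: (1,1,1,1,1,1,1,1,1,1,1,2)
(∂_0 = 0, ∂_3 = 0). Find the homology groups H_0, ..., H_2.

H_0: b_0 = 7 − 0 − 6 = 1; torsion from ∂_1 factors > 1: none. So H_0 = Z.
H_1: b_1 = 18 − 6 − 12 = 0; torsion from ∂_2 factors > 1: [2]. So H_1 = Z/2.
H_2: b_2 = 12 − 12 − 0 = 0; torsion from ∂_3 factors > 1: none. So H_2 = 0.

H_0 = Z,  H_1 = Z/2,  H_2 = 0.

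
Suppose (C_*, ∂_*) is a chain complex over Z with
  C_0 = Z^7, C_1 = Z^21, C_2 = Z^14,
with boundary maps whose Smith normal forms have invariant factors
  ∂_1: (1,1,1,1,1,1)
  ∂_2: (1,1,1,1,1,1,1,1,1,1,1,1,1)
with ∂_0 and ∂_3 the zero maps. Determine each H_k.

H_0: b_0 = 7 − 0 − 6 = 1; torsion from ∂_1 factors > 1: none. So H_0 = Z.
H_1: b_1 = 21 − 6 − 13 = 2; torsion from ∂_2 factors > 1: none. So H_1 = Z^2.
H_2: b_2 = 14 − 13 − 0 = 1; torsion from ∂_3 factors > 1: none. So H_2 = Z.

H_0 = Z,  H_1 = Z^2,  H_2 = Z.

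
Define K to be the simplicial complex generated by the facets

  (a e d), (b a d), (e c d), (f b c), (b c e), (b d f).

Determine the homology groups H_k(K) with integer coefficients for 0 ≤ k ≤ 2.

Take the total order a < b < c < d < e < f on the vertex set. Then K (dimension 2) consists of the simplices:

  0-simplices (6): a, b, c, d, e, f
  1-simplices (12): ab, ad, ae, bc, bd, be, bf, cd, ce, cf, de, df
  2-simplices (6): abd, ade, bce, bcf, bdf, cde

so the chain groups are C_0 ≅ Z^6, C_1 ≅ Z^12, C_2 ≅ Z^6.

Boundary ∂_1: C_1 → C_0 sends each edge [p,q] (with p < q) to q − p. For instance
  ∂cf = f − c.
The 6×12 boundary matrix has rank 5 and Smith normal form diag(1,1,1,1,1).

Boundary ∂_2: C_2 → C_1 acts by ∂[p,q,r] = [q,r] − [p,r] + [p,q]. For instance
  ∂bcf = cf − bf + bc,
  ∂cde = de − ce + cd.
This gives a 12×6 integer matrix of rank 6; reducing to Smith normal form yields diagonal entries (1,1,1,1,1,1).

Reading off H_k = ker ∂_k / im ∂_{k+1}:

  H_0: rank C_0 − rank ∂_1 = 6 − 5 = 1, and the invariant factors of ∂_1 are all 1, so H_0 ≅ Z.
  H_1: rank ker ∂_1 − rank ∂_2 = (12 − 5) − 6 = 1, and the invariant factors of ∂_2 are all 1, so H_1 ≅ Z.
  H_2: rank ker ∂_2 − rank ∂_3 = (6 − 6) − 0 = 0, and there is no ∂_3, so H_2 ≅ 0.

H_0 ≅ Z,  H_1 ≅ Z,  H_2 = 0.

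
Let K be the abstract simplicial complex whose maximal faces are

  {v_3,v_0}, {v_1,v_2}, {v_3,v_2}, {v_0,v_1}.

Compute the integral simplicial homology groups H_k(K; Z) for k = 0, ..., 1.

Take the total order v_0 < v_1 < v_2 < v_3 on the vertex set. Then K (dimension 1) consists of the simplices:

  0-simplices (4): [v_0], [v_1], [v_2], [v_3]
  1-simplices (4): [v_0,v_1], [v_0,v_3], [v_1,v_2], [v_2,v_3]

giving chain groups C_0 ≅ Z^4, C_1 ≅ Z^4.

Boundary ∂_1: C_1 → C_0 is given by ∂[p,q] = [q] − [p]. For instance
  ∂[v_1,v_2] = [v_2] − [v_1].
This gives a 4×4 integer matrix of rank 3; reducing to Smith normal form yields diagonal entries (1,1,1).

Computing H_k = (kernel of ∂_k) / (image of ∂_{k+1}):

  H_0: rank C_0 − rank ∂_1 = 4 − 3 = 1, and the invariant factors of ∂_1 are all 1, so H_0 ≅ Z.
  H_1: rank ker ∂_1 − rank ∂_2 = (4 − 3) − 0 = 1, and there is no ∂_2, so H_1 ≅ Z.

H_0 ≅ Z,  H_1 ≅ Z.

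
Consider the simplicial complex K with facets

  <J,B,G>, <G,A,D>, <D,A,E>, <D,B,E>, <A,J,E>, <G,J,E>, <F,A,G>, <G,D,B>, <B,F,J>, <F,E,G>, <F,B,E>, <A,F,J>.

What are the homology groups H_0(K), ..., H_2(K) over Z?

Take the total order A < B < D < E < F < G < J on the vertex set. Then K (dimension 2) consists of the simplices:

  0-simplices (7): A, B, D, E, F, G, J
  1-simplices (18): AD, AE, AF, AG, AJ, BD, BE, BF, BG, BJ, DE, DG, EF, EG, EJ, FG, FJ, GJ
  2-simplices (12): ADE, ADG, AEJ, AFG, AFJ, BDE, BDG, BEF, BFJ, BGJ, EFG, EGJ

so the chain groups are C_0 ≅ Z^7, C_1 ≅ Z^18, C_2 ≅ Z^12.

Boundary ∂_1: C_1 → C_0 is given by ∂[p,q] = [q] − [p]. For instance
  ∂AD = D − A.
The resulting 7×18 matrix has rank 6, and its Smith normal form has invariant factors (1,1,1,1,1,1).

∂_2: C_2 → C_1 maps a triangle to the signed sum of its edges. For instance
  ∂AFJ = FJ − AJ + AF,
  ∂ADE = DE − AE + AD.
The 18×12 boundary matrix has rank 12 and Smith normal form diag(1,1,1,1,1,1,1,1,1,1,1,2).

Reading off H_k = ker ∂_k / im ∂_{k+1}:

  H_0: rank C_0 − rank ∂_1 = 7 − 6 = 1, and the invariant factors of ∂_1 are all 1, so H_0 = Z.
  H_1: rank ker ∂_1 − rank ∂_2 = (18 − 6) − 12 = 0, and ∂_2 has invariant factor 2 > 1, so H_1 = Z/2.
  H_2: rank ker ∂_2 − rank ∂_3 = (12 − 12) − 0 = 0, and there is no ∂_3, so H_2 = 0.

As a check, the Euler characteristic is 7 − 18 + 12 = 1, which agrees with 1 − 0 + 0 = 1.

H_0 = Z,  H_1 = Z/2,  H_2 = 0.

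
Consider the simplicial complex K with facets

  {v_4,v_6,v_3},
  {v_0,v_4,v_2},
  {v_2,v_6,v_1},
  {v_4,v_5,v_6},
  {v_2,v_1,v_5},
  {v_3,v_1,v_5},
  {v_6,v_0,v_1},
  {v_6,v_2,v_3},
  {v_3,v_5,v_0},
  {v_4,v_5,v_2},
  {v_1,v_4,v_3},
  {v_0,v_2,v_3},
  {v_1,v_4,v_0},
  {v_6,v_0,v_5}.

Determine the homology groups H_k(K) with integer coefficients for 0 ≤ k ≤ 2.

H_0 = Z,  H_1 = Z^2,  H_2 = Z.

We work with the vertex ordering v_0 < v_1 < v_2 < v_3 < v_4 < v_5 < v_6. The simplices of K, each written with vertices in increasing order, are:

  0-simplices (7): [v_0], [v_1], [v_2], [v_3], [v_4], [v_5], [v_6]
  1-simplices (21): (21 of them)
  2-simplices (14): (14 of them)

so the chain groups are C_0 ≅ Z^7, C_1 ≅ Z^21, C_2 ≅ Z^14.

The boundary map ∂_1: C_1 → C_0 maps an edge to its endpoints' difference, ∂[p,q] = q − p.
This gives a 7×21 integer matrix of rank 6; reducing to Smith normal form yields diagonal entries (1,1,1,1,1,1).

∂_2: C_2 → C_1 sends each 2-simplex [p,q,r] to [q,r] − [p,r] + [p,q]. For instance
  ∂[v_3,v_4,v_6] = [v_4,v_6] − [v_3,v_6] + [v_3,v_4],
  ∂[v_4,v_5,v_6] = [v_5,v_6] − [v_4,v_6] + [v_4,v_5].
This gives a 21×14 integer matrix of rank 13; reducing to Smith normal form yields diagonal entries (1,1,1,1,1,1,1,1,1,1,1,1,1).

Computing H_k = (kernel of ∂_k) / (image of ∂_{k+1}):

  H_0: rank C_0 − rank ∂_1 = 7 − 6 = 1, and the invariant factors of ∂_1 are all 1, so H_0 = Z.
  H_1: rank ker ∂_1 − rank ∂_2 = (21 − 6) − 13 = 2, and the invariant factors of ∂_2 are all 1, so H_1 = Z^2.
  H_2: rank ker ∂_2 − rank ∂_3 = (14 − 13) − 0 = 1, and there is no ∂_3, so H_2 = Z.

As a check, the Euler characteristic is 7 − 21 + 14 = 0, which agrees with 1 − 2 + 1 = 0.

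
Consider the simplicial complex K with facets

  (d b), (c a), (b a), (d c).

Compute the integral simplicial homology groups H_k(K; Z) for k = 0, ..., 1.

H_0 ≅ Z,  H_1 ≅ Z.

K has 4 vertices, 4 edges.
rank ∂_0 = 0, rank ∂_1 = 3 ⇒ b_0 = 4 − 0 − 3 = 1; all invariant factors of ∂_1 are 1 so no torsion. So H_0 = Z.
rank ∂_1 = 3, rank ∂_2 = 0 ⇒ b_1 = 4 − 3 − 0 = 1. So H_1 = Z.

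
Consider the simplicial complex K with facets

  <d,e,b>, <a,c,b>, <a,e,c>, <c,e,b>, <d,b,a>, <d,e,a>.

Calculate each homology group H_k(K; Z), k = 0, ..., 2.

Fix the vertex order a < b < c < d < e and write every simplex with vertices in increasing order. Then dim K = 2 and the simplices of K are:

  0-simplices (5): a, b, c, d, e
  1-simplices (9): ab, ac, ad, ae, bc, bd, be, ce, de
  2-simplices (6): abc, abd, ace, ade, bce, bde

so the chain groups are C_0 ≅ Z^5, C_1 ≅ Z^9, C_2 ≅ Z^6.

The boundary map ∂_1: C_1 → C_0 is given by ∂[p,q] = [q] − [p].
As a 5×9 matrix over Z this has rank 4, with invariant factors (1,1,1,1).

Boundary ∂_2: C_2 → C_1 maps a triangle to the signed sum of its edges. For instance
  ∂abd = bd − ad + ab,
  ∂ade = de − ae + ad.
This gives a 9×6 integer matrix of rank 5; reducing to Smith normal form yields diagonal entries (1,1,1,1,1).

Reading off H_k = ker ∂_k / im ∂_{k+1}:

  H_0: rank C_0 − rank ∂_1 = 5 − 4 = 1, and the invariant factors of ∂_1 are all 1, so H_0 ≅ Z.
  H_1: rank ker ∂_1 − rank ∂_2 = (9 − 4) − 5 = 0, and the invariant factors of ∂_2 are all 1, so H_1 ≅ 0.
  H_2: rank ker ∂_2 − rank ∂_3 = (6 − 5) − 0 = 1, and there is no ∂_3, so H_2 ≅ Z.

As a check, the Euler characteristic is 5 − 9 + 6 = 2, which agrees with 1 − 0 + 1 = 2.

H_0 = Z,  H_1 = 0,  H_2 = Z.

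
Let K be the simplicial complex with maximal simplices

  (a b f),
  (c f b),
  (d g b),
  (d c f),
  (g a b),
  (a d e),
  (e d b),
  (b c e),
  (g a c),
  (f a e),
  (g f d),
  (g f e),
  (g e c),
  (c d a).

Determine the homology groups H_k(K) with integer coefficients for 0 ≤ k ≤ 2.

Order the vertices as a < b < c < d < e < f < g. Listing each simplex with vertices in this order, K has dimension 2 with simplices:

  0-simplices (7): a, b, c, d, e, f, g
  1-simplices (21): ab, ac, ad, ae, af, ag, bc, bd, be, bf, bg, cd, ce, cf, cg, de, df, dg, ef, eg, fg
  2-simplices (14): abf, abg, acd, acg, ade, aef, bce, bcf, bde, bdg, cdf, ceg, dfg, efg

so the chain groups are C_0 ≅ Z^7, C_1 ≅ Z^21, C_2 ≅ Z^14.

Boundary ∂_1: C_1 → C_0 is given by ∂[p,q] = [q] − [p].
As a 7×21 matrix over Z this has rank 6, with invariant factors (1,1,1,1,1,1).

The boundary map ∂_2: C_2 → C_1 sends each 2-simplex [p,q,r] to [q,r] − [p,r] + [p,q]. For instance
  ∂abg = bg − ag + ab,
  ∂bce = ce − be + bc.
This gives a 21×14 integer matrix of rank 13; reducing to Smith normal form yields diagonal entries (1,1,1,1,1,1,1,1,1,1,1,1,1).

Reading off H_k = ker ∂_k / im ∂_{k+1}:

  H_0: rank C_0 − rank ∂_1 = 7 − 6 = 1, and the invariant factors of ∂_1 are all 1, so H_0 = Z.
  H_1: rank ker ∂_1 − rank ∂_2 = (21 − 6) − 13 = 2, and the invariant factors of ∂_2 are all 1, so H_1 = Z^2.
  H_2: rank ker ∂_2 − rank ∂_3 = (14 − 13) − 0 = 1, and there is no ∂_3, so H_2 = Z.

H_0 ≅ Z,  H_1 ≅ Z^2,  H_2 ≅ Z.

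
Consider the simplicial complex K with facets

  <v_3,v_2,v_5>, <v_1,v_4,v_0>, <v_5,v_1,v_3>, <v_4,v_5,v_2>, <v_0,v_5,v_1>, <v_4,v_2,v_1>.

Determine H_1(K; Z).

H_1 = Z.

We work with the vertex ordering v_0 < v_1 < v_2 < v_3 < v_4 < v_5. The simplices of K, each written with vertices in increasing order, are:

  0-simplices (6): [v_0], [v_1], [v_2], [v_3], [v_4], [v_5]
  1-simplices (12): [v_0,v_1], [v_0,v_4], [v_0,v_5], [v_1,v_2], [v_1,v_3], [v_1,v_4], [v_1,v_5], [v_2,v_3], [v_2,v_4], [v_2,v_5], [v_3,v_5], [v_4,v_5]
  2-simplices (6): [v_0,v_1,v_4], [v_0,v_1,v_5], [v_1,v_2,v_4], [v_1,v_3,v_5], [v_2,v_3,v_5], [v_2,v_4,v_5]

so the chain groups are C_0 ≅ Z^6, C_1 ≅ Z^12, C_2 ≅ Z^6.

∂_1: C_1 → C_0 maps an edge to its endpoints' difference, ∂[p,q] = q − p. For instance
  ∂[v_2,v_3] = [v_3] − [v_2].
The resulting 6×12 matrix has rank 5, and its Smith normal form has invariant factors (1,1,1,1,1).

Boundary ∂_2: C_2 → C_1 maps a triangle to the signed sum of its edges. For instance
  ∂[v_1,v_2,v_4] = [v_2,v_4] − [v_1,v_4] + [v_1,v_2],
  ∂[v_0,v_1,v_5] = [v_1,v_5] − [v_0,v_5] + [v_0,v_1].
The 12×6 boundary matrix has rank 6 and Smith normal form diag(1,1,1,1,1,1).

Computing H_k = (kernel of ∂_k) / (image of ∂_{k+1}):

  H_1: rank ker ∂_1 − rank ∂_2 = (12 − 5) − 6 = 1, and the invariant factors of ∂_2 are all 1, so H_1 = Z.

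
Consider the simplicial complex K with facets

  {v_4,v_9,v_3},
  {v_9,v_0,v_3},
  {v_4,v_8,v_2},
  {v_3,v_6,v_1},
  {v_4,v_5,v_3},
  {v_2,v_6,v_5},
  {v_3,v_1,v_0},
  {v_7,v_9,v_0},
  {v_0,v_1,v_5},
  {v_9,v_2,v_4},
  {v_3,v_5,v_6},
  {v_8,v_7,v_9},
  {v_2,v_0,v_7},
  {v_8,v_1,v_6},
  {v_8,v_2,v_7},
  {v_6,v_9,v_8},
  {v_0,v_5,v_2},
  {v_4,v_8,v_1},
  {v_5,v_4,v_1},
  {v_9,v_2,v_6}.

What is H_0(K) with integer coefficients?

H_0 ≅ Z.

Fix the vertex order v_0 < v_1 < v_2 < v_3 < v_4 < v_5 < v_6 < v_7 < v_8 < v_9 and write every simplex with vertices in increasing order. Then dim K = 2 and the simplices of K are:

  0-simplices (10): [v_0], [v_1], [v_2], [v_3], [v_4], [v_5], [v_6], [v_7], [v_8], [v_9]
  1-simplices (30): (30 of them)
  2-simplices (20): (20 of them)

so the chain groups are C_0 ≅ Z^10, C_1 ≅ Z^30, C_2 ≅ Z^20.

Boundary ∂_1: C_1 → C_0 maps an edge to its endpoints' difference, ∂[p,q] = q − p. For instance
  ∂[v_2,v_7] = [v_7] − [v_2].
This gives a 10×30 integer matrix of rank 9; reducing to Smith normal form yields diagonal entries (1,1,1,1,1,1,1,1,1).

The boundary map ∂_2: C_2 → C_1 maps a triangle to the signed sum of its edges. For instance
  ∂[v_2,v_4,v_8] = [v_4,v_8] − [v_2,v_8] + [v_2,v_4],
  ∂[v_1,v_4,v_5] = [v_4,v_5] − [v_1,v_5] + [v_1,v_4].
As a 30×20 matrix over Z this has rank 20, with invariant factors (1,1,1,1,1,1,1,1,1,1,1,1,1,1,1,1,1,1,1,2).

From H_k ≅ ker(∂_k) / im(∂_{k+1}) we obtain:

  H_0: rank C_0 − rank ∂_1 = 10 − 9 = 1, and the invariant factors of ∂_1 are all 1, so H_0 = Z.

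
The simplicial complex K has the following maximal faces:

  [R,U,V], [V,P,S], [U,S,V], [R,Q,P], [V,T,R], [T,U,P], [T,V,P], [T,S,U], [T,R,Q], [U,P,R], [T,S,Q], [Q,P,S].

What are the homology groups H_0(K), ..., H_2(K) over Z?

We work with the vertex ordering P < Q < R < S < T < U < V. The simplices of K, each written with vertices in increasing order, are:

  0-simplices (7): P, Q, R, S, T, U, V
  1-simplices (18): PQ, PR, PS, PT, PU, PV, QR, QS, QT, RT, RU, RV, ST, SU, SV, TU, TV, UV
  2-simplices (12): PQR, PQS, PRU, PSV, PTU, PTV, QRT, QST, RTV, RUV, STU, SUV

Hence C_0 ≅ Z^7, C_1 ≅ Z^18, C_2 ≅ Z^12.

The boundary map ∂_1: C_1 → C_0 is given by ∂[p,q] = [q] − [p]. For instance
  ∂QT = T − Q.
The 7×18 boundary matrix has rank 6 and Smith normal form diag(1,1,1,1,1,1).

The boundary map ∂_2: C_2 → C_1 sends each 2-simplex [p,q,r] to [q,r] − [p,r] + [p,q]. For instance
  ∂PQS = QS − PS + PQ,
  ∂SUV = UV − SV + SU.
The 18×12 boundary matrix has rank 12 and Smith normal form diag(1,1,1,1,1,1,1,1,1,1,1,2).

Reading off H_k = ker ∂_k / im ∂_{k+1}:

  H_0: rank C_0 − rank ∂_1 = 7 − 6 = 1, and the invariant factors of ∂_1 are all 1, so H_0 ≅ Z.
  H_1: rank ker ∂_1 − rank ∂_2 = (18 − 6) − 12 = 0, and ∂_2 has invariant factor 2 > 1, so H_1 ≅ Z_2.
  H_2: rank ker ∂_2 − rank ∂_3 = (12 − 12) − 0 = 0, and there is no ∂_3, so H_2 ≅ 0.

(K is a triangulation of the real projective plane RP^2.)

H_0 ≅ Z,  H_1 ≅ Z_2,  H_2 = 0.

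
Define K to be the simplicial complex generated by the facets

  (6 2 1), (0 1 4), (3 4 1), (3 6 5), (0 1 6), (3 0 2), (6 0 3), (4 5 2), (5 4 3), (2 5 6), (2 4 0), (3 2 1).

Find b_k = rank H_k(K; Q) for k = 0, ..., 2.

b_0 = 1, b_1 = 0, b_2 = 0.

Fix the vertex order 0 < 1 < 2 < 3 < 4 < 5 < 6 and write every simplex with vertices in increasing order. Then dim K = 2 and the simplices of K are:

  0-simplices (7): [0], [1], [2], [3], [4], [5], [6]
  1-simplices (18): [0,1], [0,2], [0,3], [0,4], [0,6], [1,2], [1,3], [1,4], [1,6], [2,3], [2,4], [2,5], [2,6], [3,4], [3,5], [3,6], [4,5], [5,6]
  2-simplices (12): [0,1,4], [0,1,6], [0,2,3], [0,2,4], [0,3,6], [1,2,3], [1,2,6], [1,3,4], [2,4,5], [2,5,6], [3,4,5], [3,5,6]

so the chain groups are C_0 ≅ Z^7, C_1 ≅ Z^18, C_2 ≅ Z^12.

The boundary map ∂_1: C_1 → C_0 maps an edge to its endpoints' difference, ∂[p,q] = q − p. For instance
  ∂[5,6] = [6] − [5].
The resulting 7×18 matrix has rank 6, and its Smith normal form has invariant factors (1,1,1,1,1,1).

The boundary map ∂_2: C_2 → C_1 maps a triangle to the signed sum of its edges. For instance
  ∂[3,5,6] = [5,6] − [3,6] + [3,5],
  ∂[1,2,3] = [2,3] − [1,3] + [1,2].
The 18×12 boundary matrix has rank 12 and Smith normal form diag(1,1,1,1,1,1,1,1,1,1,1,2).

Computing H_k = (kernel of ∂_k) / (image of ∂_{k+1}):

  H_0: rank C_0 − rank ∂_1 = 7 − 6 = 1, and the invariant factors of ∂_1 are all 1, so H_0 = Z.
  H_1: rank ker ∂_1 − rank ∂_2 = (18 − 6) − 12 = 0, and ∂_2 has invariant factor 2 > 1, so H_1 = Z/2Z.
  H_2: rank ker ∂_2 − rank ∂_3 = (12 − 12) − 0 = 0, and there is no ∂_3, so H_2 = 0.

Hence the Betti numbers are b_0 = 1, b_1 = 0, b_2 = 0.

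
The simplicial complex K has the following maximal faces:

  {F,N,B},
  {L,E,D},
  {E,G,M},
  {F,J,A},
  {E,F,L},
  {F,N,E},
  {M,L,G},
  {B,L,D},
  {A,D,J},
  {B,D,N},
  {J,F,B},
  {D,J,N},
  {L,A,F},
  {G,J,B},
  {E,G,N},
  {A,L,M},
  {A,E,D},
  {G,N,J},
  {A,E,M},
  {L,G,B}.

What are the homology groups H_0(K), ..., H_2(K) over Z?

H_0 = Z,  H_1 = Z ⊕ Z/2,  H_2 = 0.

We work with the vertex ordering A < B < D < E < F < G < J < L < M < N. The simplices of K, each written with vertices in increasing order, are:

  0-simplices (10): A, B, D, E, F, G, J, L, M, N
  1-simplices (30): AD, AE, AF, AJ, AL, AM, BD, BF, BG, BJ, BL, BN, DE, DJ, DL, DN, EF, EG, EL, EM, EN, FJ, FL, FN, GJ, GL, GM, GN, JN, LM
  2-simplices (20): ADE, ADJ, AEM, AFJ, AFL, ALM, BDL, BDN, BFJ, BFN, BGJ, BGL, DEL, DJN, EFL, EFN, EGM, EGN, GJN, GLM

so the chain groups are C_0 ≅ Z^10, C_1 ≅ Z^30, C_2 ≅ Z^20.

Boundary ∂_1: C_1 → C_0 is given by ∂[p,q] = [q] − [p].
The resulting 10×30 matrix has rank 9, and its Smith normal form has invariant factors (1,1,1,1,1,1,1,1,1).

The boundary map ∂_2: C_2 → C_1 sends each 2-simplex [p,q,r] to [q,r] − [p,r] + [p,q]. For instance
  ∂BDL = DL − BL + BD,
  ∂AEM = EM − AM + AE.
The 30×20 boundary matrix has rank 20 and Smith normal form diag(1,1,1,1,1,1,1,1,1,1,1,1,1,1,1,1,1,1,1,2).

Now H_k = ker ∂_k / im ∂_{k+1}, so:

  H_0: rank C_0 − rank ∂_1 = 10 − 9 = 1, and the invariant factors of ∂_1 are all 1, so H_0 = Z.
  H_1: rank ker ∂_1 − rank ∂_2 = (30 − 9) − 20 = 1, and ∂_2 has invariant factor 2 > 1, so H_1 = Z ⊕ Z/2.
  H_2: rank ker ∂_2 − rank ∂_3 = (20 − 20) − 0 = 0, and there is no ∂_3, so H_2 = 0.

As a check, the Euler characteristic is 10 − 30 + 20 = 0, which agrees with 1 − 1 + 0 = 0.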